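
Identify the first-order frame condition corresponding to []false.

emptiness of R

□⊥ is valid iff no world has any successor (otherwise □⊥ fails at any world with one).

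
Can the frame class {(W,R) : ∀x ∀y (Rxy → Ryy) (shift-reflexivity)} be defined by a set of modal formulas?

Yes: it is shift-reflexivity, defined by the T□ schema □(□p → p).
Suppose □(□p→p) is valid. Take Rxy and set V(p)={w : Ryw}. Then at y, □p holds; since □(□p→p) at x, □p→p at y, so p at y, i.e. Ryy.

Definable; □(□p → p) defines it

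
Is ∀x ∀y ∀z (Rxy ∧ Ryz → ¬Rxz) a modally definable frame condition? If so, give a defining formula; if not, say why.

Not definable by any modal formula

If a class were modally definable it would be closed under surjective bounded morphisms (Goldblatt–Thomason).
The 3-cycle (worlds 0,1,2 with 0→1→2→0) is intransitive. Mapping every world to a single reflexive point • is a surjective bounded morphism; the reflexive point is not intransitive (R••∧R•• but R••).
Hence intransitivity is not modally definable.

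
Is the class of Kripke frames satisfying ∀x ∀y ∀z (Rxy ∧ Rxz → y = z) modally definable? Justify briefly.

The condition is partial functionality. A defining modal formula is ◇r → □r.
Suppose ◇r→□r is valid. Take Rxy, Rxz and set V(r)={y}. Then ◇r at x, so □r at x, so r at z, i.e. z=y.

Yes, by ◇r → □r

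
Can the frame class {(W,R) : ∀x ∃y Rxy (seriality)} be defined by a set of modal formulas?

Yes, by □p → ◇p

Yes: it is seriality, defined by the D schema □p → ◇p.
Suppose □p→◇p is valid. At any x set V(p)=W. Then □p at x, so ◇p at x, so x has a successor.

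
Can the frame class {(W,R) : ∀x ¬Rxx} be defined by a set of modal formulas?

Not modally definable

If a class were modally definable it would be closed under surjective bounded morphisms (Goldblatt–Thomason).
The 2-cycle (worlds w0,w1 with w0→w1→w0) is irreflexive, and the map sending every world to a single reflexive point • is a surjective bounded morphism (forth: every edge maps to (•,•); back: every world has a successor). So any modal formula valid on the 2-cycle is also valid on the reflexive point, which is not irreflexive.
So no modal formula (or set of formulas) defines exactly the irreflexive frames.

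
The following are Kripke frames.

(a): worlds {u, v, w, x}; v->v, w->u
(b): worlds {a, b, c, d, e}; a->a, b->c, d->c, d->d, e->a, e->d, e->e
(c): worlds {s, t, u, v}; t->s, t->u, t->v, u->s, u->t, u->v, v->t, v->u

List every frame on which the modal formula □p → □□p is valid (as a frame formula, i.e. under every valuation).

The schema corresponds to transitivity: ∀x ∀y ∀z (Rxy ∧ Ryz → Rxz).
(a): holds.
(b): fails — Red and Rdc but not Rec.
(c): fails — Ruv and Rvu but not Ruu.
Valid on: (a).

(a)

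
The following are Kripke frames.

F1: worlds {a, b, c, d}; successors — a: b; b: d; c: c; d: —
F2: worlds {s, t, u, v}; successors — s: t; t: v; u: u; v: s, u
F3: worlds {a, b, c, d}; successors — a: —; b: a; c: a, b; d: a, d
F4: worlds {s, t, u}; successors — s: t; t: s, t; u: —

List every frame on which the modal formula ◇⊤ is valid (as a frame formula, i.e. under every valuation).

F2

Frame correspondent (Sahlqvist): ∀x ∃y Rxy — i.e. seriality.
F1: fails — world d has no successor.
F2: condition met.
F3: fails — world a has no successor.
F4: fails — world u has no successor.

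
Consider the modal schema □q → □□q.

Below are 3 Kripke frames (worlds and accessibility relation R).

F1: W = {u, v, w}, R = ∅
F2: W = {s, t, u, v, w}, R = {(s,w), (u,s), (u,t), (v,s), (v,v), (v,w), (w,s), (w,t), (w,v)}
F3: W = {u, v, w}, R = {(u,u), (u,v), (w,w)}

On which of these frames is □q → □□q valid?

F1, F3

Frame correspondent (Sahlqvist): ∀x ∀y ∀z (Rxy ∧ Ryz → Rxz) — i.e. transitivity.
F1: satisfies the condition.
F2: fails — Rvw and Rwt but not Rvt.
F3: satisfies the condition.
Valid on: F1, F3.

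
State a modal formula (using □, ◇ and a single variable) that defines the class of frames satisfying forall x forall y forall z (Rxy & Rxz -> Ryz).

The condition is the Euclidean property. The 5 schema ◇r → □◇r defines it.
Suppose ◇r→□◇r is valid. Take Rxy, Rxz and set V(r)={y}. Then ◇r at x, so □◇r at x, so ◇r at z, so some w with Rzw has r; w=y, i.e. Rzy. By symmetry of the argument, Ryz.

◇r → □◇r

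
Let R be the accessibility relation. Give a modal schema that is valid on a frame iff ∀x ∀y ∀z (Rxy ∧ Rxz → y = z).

◇p → □p

A defining formula is ◇p → □p (the CD axiom).
Suppose ◇p→□p is valid. Take Rxy, Rxz and set V(p)={y}. Then ◇p at x, so □p at x, so p at z, i.e. z=y.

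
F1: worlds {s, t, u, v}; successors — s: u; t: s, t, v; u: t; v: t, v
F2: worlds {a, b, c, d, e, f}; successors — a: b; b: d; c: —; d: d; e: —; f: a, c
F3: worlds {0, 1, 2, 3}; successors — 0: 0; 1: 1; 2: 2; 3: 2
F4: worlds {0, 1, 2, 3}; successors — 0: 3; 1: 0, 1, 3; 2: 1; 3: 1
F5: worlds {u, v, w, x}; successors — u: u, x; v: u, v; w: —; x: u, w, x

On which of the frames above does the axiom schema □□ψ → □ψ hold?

F3, F5

This is the axiom for density; its first-order frame correspondent is ∀x ∀y (Rxy → ∃z (Rxz ∧ Rzy)).
F1: fails — Rsu but no z with Rsz and Rzu.
F2: fails — Rfc but no z with Rfz and Rzc.
F3: satisfies the condition.
F4: fails — R03 but no z with R0z and Rz3.
F5: satisfies the condition.
Valid on: F3, F5.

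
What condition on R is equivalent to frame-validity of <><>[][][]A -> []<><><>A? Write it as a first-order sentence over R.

This is a Sahlqvist (Geach-type) schema ◇^2□^3A → □^1◇^3A.
First-order correspondent: forall x forall y forall z ((x R^2 y & xRz) -> exists w (y R^3 w & z R^3 w)).

forall x forall y forall z ((x R^2 y & xRz) -> exists w (y R^3 w & z R^3 w))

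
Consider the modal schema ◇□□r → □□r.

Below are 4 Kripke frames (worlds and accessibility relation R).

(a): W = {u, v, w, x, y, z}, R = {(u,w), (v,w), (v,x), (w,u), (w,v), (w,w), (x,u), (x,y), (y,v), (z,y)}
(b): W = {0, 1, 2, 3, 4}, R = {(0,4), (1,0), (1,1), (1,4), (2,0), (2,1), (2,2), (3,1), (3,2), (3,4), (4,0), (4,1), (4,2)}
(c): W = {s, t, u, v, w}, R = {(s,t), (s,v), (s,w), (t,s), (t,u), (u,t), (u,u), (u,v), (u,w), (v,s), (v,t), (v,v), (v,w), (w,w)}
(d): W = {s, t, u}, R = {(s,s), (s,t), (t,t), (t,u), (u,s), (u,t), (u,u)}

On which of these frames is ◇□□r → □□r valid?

The schema corresponds to a generalized confluence (Geach) condition: ∀x ∀y ∀z ((xRy ∧ xR²z) → ∃w (yR²w ∧ z = w)).
(a): fails — vRw, vR²y but no t with wR²t and y=t.
(b): fails — 1R0, 1R²4 but no w with 0R²w and 4=w.
(c): fails — sRt, sR²s but no w* with tR²w* and s=w*.
(d): holds.
Valid on: (d).

(d)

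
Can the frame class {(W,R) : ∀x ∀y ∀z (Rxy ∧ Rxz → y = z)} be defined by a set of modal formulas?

Yes — defined by ◇q → □q

This is a Sahlqvist condition; the CD axiom ◇q → □q defines it.
Suppose ◇q→□q is valid. Take Rxy, Rxz and set V(q)={y}. Then ◇q at x, so □q at x, so q at z, i.e. z=y.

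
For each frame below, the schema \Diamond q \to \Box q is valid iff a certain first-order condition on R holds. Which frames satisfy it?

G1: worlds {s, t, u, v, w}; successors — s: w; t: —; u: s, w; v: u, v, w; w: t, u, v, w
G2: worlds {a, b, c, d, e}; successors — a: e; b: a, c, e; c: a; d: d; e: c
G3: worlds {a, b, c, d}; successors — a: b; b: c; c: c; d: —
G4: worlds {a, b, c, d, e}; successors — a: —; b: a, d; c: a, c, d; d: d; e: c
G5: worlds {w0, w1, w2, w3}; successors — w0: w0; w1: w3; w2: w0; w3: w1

Frame correspondent (Sahlqvist): \forall x \forall y \forall z (Rxy \wedge Rxz \to y = z) — i.e. partial functionality.
G1: fails — u sees both s and w.
G2: fails — b sees both a and c.
G3: condition met.
G4: fails — b sees both a and d.
G5: condition met.
Valid on: G3, G5.

G3, G5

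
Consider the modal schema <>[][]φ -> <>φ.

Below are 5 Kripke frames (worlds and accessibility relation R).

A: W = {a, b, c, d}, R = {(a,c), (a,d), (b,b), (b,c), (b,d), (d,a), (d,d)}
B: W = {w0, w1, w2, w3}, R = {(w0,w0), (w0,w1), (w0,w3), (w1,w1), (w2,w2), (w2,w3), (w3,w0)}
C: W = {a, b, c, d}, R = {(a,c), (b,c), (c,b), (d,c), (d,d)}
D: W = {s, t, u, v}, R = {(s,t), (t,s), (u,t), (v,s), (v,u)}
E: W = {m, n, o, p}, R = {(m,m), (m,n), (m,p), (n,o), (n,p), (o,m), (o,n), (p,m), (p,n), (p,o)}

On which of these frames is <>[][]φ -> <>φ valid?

B, C, D, E

Frame correspondent (Sahlqvist): forall x forall y (xRy -> exists w (y R^2 w & xRw)) — i.e. a generalized confluence (Geach) condition.
A: fails — aRc but no w with cR²w and aRw.
B: holds.
C: holds.
D: holds.
E: holds.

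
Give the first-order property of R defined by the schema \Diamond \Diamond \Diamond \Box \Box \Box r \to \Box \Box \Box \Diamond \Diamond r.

This is a Sahlqvist (Geach-type) schema ◇^3□^3r → □^3◇^2r.
Minimal-valuation argument: fix x; take any y with xR^3y and any z with xR^3z. Set V(r) to the set of worlds R-reachable from y in exactly 3 steps. Then □^3r holds at y, so the antecedent holds at x; validity forces ◇^2r at z, giving a w with zR^2w and yR^3w.
First-order correspondent: \forall x \forall y \forall z ((x R^3 y \wedge x R^3 z) \to \exists w (y R^3 w \wedge z R^2 w)).

\forall x \forall y \forall z ((x R^3 y \wedge x R^3 z) \to \exists w (y R^3 w \wedge z R^2 w))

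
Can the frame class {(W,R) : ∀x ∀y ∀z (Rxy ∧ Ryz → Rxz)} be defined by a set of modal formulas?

The condition is transitivity. A defining modal formula is □q → □□q.

Yes, by □q → □□q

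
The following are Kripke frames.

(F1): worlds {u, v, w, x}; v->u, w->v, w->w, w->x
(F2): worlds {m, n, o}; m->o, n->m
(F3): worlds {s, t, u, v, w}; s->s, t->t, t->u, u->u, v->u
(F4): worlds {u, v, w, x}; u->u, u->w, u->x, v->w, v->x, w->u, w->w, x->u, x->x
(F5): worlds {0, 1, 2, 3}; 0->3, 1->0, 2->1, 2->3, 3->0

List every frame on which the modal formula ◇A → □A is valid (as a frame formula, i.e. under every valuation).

(F2)

The schema corresponds to partial functionality: ∀x ∀y ∀z (Rxy ∧ Rxz → y = z).
(F1): fails — w sees both v and w.
(F2): condition met.
(F3): fails — t sees both t and u.
(F4): fails — u sees both u and w.
(F5): fails — 2 sees both 1 and 3.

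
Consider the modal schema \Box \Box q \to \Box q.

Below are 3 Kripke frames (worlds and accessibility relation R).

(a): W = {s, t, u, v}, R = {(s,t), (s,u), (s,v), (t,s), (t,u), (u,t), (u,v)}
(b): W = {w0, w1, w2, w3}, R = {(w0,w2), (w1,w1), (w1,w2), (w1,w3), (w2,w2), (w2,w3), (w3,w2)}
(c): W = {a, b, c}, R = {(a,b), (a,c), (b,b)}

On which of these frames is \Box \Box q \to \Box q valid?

(b)

This is the axiom for density; its first-order frame correspondent is \forall x \forall y (Rxy \to \exists z (Rxz \wedge Rzy)).
(a): fails — Ruv but no z with Ruz and Rzv.
(b): satisfies the condition.
(c): fails — Rac but no z with Raz and Rzc.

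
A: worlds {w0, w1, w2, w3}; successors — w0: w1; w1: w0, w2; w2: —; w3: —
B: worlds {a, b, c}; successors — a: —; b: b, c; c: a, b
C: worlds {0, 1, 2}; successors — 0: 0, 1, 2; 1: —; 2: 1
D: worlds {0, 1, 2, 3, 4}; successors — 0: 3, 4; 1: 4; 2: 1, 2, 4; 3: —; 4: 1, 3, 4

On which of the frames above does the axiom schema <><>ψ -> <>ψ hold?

Frame correspondent (Sahlqvist): forall x forall y forall z (Rxy & Ryz -> Rxz) — i.e. transitivity.
A: fails — Rw0w1 and Rw1w2 but not Rw0w2.
B: fails — Rbc and Rca but not Rba.
C: satisfies the condition.
D: fails — R04 and R41 but not R01.

C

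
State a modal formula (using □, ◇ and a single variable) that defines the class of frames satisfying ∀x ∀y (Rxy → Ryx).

s → □◇s

The condition is symmetry. The B schema s → □◇s defines it.
Suppose s→□◇s is valid. Take Rxy and set V(s)={x}. Then s at x, so □◇s at x, so ◇s at y, so some z with Ryz has s; z=x, i.e. Ryx.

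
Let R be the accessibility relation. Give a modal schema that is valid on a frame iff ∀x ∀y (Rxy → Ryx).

This is symmetry; the standard corresponding axiom is B: ψ → □◇ψ.

ψ → □◇ψ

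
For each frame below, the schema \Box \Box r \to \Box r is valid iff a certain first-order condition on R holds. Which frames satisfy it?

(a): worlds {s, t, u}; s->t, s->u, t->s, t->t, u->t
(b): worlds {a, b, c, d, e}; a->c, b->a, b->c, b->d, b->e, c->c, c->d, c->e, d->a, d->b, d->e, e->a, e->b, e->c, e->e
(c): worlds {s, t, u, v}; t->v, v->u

The schema corresponds to density: \forall x \forall y (Rxy \to \exists z (Rxz \wedge Rzy)).
(a): fails — Rsu but no z with Rsz and Rzu.
(b): ✓.
(c): fails — Rvu but no z with Rvz and Rzu.

(b)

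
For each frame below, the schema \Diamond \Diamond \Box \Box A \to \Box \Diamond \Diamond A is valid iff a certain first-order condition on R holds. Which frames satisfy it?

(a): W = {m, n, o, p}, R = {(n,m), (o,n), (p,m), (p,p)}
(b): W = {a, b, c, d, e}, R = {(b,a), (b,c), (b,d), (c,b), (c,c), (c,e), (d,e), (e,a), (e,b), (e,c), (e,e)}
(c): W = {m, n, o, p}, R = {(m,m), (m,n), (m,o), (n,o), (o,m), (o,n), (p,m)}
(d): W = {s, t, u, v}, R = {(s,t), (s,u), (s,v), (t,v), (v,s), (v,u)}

(c)

Frame correspondent (Sahlqvist): \forall x \forall y \forall z ((x R^2 y \wedge xRz) \to \exists w (y R^2 w \wedge z R^2 w)) — i.e. a generalized confluence (Geach) condition.
(a): fails — oR²m, oRn but no w with mR²w and nR²w.
(b): fails — bR²b, bRa but no w with bR²w and aR²w.
(c): ✓.
(d): fails — sR²s, sRu but no w with sR²w and uR²w.
Valid on: (c).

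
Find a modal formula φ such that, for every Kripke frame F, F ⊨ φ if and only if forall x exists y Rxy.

This is seriality; the standard corresponding axiom is D: □s → ◇s.

□s → ◇s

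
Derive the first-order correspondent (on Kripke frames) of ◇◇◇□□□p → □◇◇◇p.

∀x ∀y ∀z ((xR³y ∧ xRz) → ∃w (yR³w ∧ zR³w))

This is a Sahlqvist (Geach-type) schema ◇^3□^3p → □^1◇^3p.
Minimal-valuation argument: fix x; take any y with xR^3y and any z with xR^1z. Set V(p) to the set of worlds R-reachable from y in exactly 3 steps. Then □^3p holds at y, so the antecedent holds at x; validity forces ◇^3p at z, giving a w with zR^3w and yR^3w.
First-order correspondent: ∀x ∀y ∀z ((xR³y ∧ xRz) → ∃w (yR³w ∧ zR³w)).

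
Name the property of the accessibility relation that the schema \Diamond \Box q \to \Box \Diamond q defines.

convergence

This schema is the .2 axiom.
Its frame correspondent is convergence — \forall x \forall y \forall z (Rxy \wedge Rxz \to \exists w (Ryw \wedge Rzw)).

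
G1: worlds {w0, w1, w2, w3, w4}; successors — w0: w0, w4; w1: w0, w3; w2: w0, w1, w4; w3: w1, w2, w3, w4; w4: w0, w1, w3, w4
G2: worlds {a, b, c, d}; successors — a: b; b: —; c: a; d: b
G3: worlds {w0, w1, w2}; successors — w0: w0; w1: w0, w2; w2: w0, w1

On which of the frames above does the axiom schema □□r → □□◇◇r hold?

The schema corresponds to a generalized confluence (Geach) condition: ∀x ∀z (xR²z → ∃w (xR²w ∧ zR²w)).
G1: holds.
G2: fails — cR²b but no w with cR²w and bR²w.
G3: holds.
Valid on: G1, G3.

G1, G3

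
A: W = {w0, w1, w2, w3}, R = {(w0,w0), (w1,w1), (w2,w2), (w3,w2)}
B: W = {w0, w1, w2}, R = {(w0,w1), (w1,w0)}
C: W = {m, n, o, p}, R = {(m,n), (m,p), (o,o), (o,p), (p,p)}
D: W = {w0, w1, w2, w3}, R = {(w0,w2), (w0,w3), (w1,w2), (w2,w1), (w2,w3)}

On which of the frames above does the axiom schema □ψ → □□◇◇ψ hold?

A, C

This is the axiom for a generalized confluence (Geach) condition; its first-order frame correspondent is ∀x ∀z (xR²z → ∃w (xRw ∧ zR²w)).
A: holds.
B: fails — w0R²w0 but no w with w0Rw and w0R²w.
C: holds.
D: fails — w0R²w3 but no w with w0Rw and w3R²w.
Valid on: A, C.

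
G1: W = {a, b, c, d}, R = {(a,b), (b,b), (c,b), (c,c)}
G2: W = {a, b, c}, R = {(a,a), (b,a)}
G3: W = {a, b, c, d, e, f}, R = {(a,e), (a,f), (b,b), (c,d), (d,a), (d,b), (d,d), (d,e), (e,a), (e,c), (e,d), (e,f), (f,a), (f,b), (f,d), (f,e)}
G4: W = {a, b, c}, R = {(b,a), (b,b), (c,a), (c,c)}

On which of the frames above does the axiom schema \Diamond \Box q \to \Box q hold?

G2

Frame correspondent (Sahlqvist): \forall x \forall y \forall z (Rxy \wedge Rxz \to Ryz) — i.e. the Euclidean property.
G1: fails — Rcb and Rcc but not Rbc.
G2: satisfies the condition.
G3: fails — Raf and Raf but not Rff.
G4: fails — Rba and Rba but not Raa.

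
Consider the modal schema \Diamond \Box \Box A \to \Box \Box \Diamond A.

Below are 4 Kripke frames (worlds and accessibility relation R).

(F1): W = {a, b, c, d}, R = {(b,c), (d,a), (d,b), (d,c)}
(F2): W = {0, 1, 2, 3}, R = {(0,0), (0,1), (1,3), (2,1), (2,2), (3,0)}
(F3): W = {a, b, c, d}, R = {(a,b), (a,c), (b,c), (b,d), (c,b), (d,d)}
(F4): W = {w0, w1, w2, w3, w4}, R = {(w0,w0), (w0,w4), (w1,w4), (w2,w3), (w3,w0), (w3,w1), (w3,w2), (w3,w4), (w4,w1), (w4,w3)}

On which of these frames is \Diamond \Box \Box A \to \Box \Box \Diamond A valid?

The schema corresponds to a generalized confluence (Geach) condition: \forall x \forall y \forall z ((xRy \wedge x R^2 z) \to \exists w (y R^2 w \wedge zRw)).
(F1): fails — dRa, dR²c but no w with aR²w and cRw.
(F2): fails — 0R1, 0R²1 but no w with 1R²w and 1Rw.
(F3): fails — aRc, aR²c but no w with cR²w and cRw.
(F4): fails — w3Rw1, w3R²w0 but no w with w1R²w and w0Rw.

none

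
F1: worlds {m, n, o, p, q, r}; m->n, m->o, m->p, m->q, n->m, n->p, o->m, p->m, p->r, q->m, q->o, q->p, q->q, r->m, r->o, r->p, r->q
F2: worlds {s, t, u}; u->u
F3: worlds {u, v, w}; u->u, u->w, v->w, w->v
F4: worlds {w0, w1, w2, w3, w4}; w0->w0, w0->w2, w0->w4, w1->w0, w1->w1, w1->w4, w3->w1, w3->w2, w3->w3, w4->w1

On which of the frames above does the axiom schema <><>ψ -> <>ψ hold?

F2

Frame correspondent (Sahlqvist): forall x forall y forall z (Rxy & Ryz -> Rxz) — i.e. transitivity.
F1: fails — Rom and Rmo but not Roo.
F2: ✓.
F3: fails — Rvw and Rwv but not Rvv.
F4: fails — Rw1w0 and Rw0w2 but not Rw1w2.
Valid on: F2.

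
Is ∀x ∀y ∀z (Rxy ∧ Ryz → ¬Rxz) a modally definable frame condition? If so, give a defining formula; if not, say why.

No — not modally definable

If a class were modally definable it would be closed under surjective bounded morphisms (Goldblatt–Thomason).
The 5-cycle (worlds s,t,u,v,w with s→t→u→v→w→s) is intransitive. Mapping every world to a single reflexive point • is a surjective bounded morphism; the reflexive point is not intransitive (R••∧R•• but R••).
So no modal formula (or set of formulas) defines exactly the intransitive frames.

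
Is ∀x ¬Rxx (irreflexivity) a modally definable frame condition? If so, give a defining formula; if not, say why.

If a class were modally definable it would be closed under surjective bounded morphisms (Goldblatt–Thomason).
The 2-cycle (worlds s,t with s→t→s) is irreflexive, and the map sending every world to a single reflexive point • is a surjective bounded morphism (forth: every edge maps to (•,•); back: every world has a successor). So any modal formula valid on the 2-cycle is also valid on the reflexive point, which is not irreflexive.
Hence irreflexivity is not modally definable.

No — not modally definable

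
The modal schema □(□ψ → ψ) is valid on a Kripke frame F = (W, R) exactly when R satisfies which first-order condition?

shift-reflexivity: ∀x ∀y (Rxy → Ryy)

This schema is the T□ axiom.
It corresponds to shift-reflexivity: ∀x ∀y (Rxy → Ryy).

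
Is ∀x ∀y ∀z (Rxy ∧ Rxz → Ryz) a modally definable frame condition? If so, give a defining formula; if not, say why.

The condition is the Euclidean property. A defining modal formula is ◇q → □◇q.
Suppose ◇q→□◇q is valid. Take Rxy, Rxz and set V(q)={y}. Then ◇q at x, so □◇q at x, so ◇q at z, so some w with Rzw has q; w=y, i.e. Rzy. By symmetry of the argument, Ryz.

Yes — defined by ◇q → □◇q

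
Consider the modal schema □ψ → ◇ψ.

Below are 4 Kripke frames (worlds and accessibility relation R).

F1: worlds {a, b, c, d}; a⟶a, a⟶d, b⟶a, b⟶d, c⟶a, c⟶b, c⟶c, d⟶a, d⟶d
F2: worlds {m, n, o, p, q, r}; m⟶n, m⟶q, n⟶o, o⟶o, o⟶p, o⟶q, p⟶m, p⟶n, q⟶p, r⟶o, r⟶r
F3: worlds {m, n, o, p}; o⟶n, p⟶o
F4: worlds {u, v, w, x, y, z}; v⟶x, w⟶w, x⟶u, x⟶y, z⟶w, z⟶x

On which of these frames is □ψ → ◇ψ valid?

Frame correspondent (Sahlqvist): ∀x ∃y Rxy — i.e. seriality.
F1: satisfies the condition.
F2: satisfies the condition.
F3: fails — world m has no successor.
F4: fails — world u has no successor.

F1, F2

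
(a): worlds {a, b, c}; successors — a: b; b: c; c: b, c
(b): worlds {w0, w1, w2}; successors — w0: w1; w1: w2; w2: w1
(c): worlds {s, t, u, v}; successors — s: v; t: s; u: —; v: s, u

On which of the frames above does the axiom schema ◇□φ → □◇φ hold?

The schema corresponds to convergence: ∀x ∀y ∀z (Rxy ∧ Rxz → ∃w (Ryw ∧ Rzw)).
(a): holds.
(b): holds.
(c): fails — Rvs and Rvu but s and u have no common successor.

(a), (b)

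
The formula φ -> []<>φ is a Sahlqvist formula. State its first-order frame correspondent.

Symmetry

Suppose φ→□◇φ is valid. Take Rxy and set V(φ)={x}. Then φ at x, so □◇φ at x, so ◇φ at y, so some z with Ryz has φ; z=x, i.e. Ryx.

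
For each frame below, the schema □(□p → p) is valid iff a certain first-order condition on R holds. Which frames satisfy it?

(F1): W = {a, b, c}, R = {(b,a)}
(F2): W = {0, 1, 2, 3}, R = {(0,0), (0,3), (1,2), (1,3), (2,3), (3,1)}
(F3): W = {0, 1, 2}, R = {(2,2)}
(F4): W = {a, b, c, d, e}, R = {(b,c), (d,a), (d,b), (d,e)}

(F3)

The schema corresponds to shift-reflexivity: ∀x ∀y (Rxy → Ryy).
(F1): fails — Rba but not Raa.
(F2): fails — R31 but not R11.
(F3): holds.
(F4): fails — Rdb but not Rbb.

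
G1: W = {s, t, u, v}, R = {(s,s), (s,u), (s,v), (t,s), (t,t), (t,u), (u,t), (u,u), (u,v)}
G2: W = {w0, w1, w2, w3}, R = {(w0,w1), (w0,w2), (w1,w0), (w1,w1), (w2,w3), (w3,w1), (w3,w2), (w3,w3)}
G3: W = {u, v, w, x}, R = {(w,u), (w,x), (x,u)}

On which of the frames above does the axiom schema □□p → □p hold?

The schema corresponds to density: ∀x ∀y (Rxy → ∃z (Rxz ∧ Rzy)).
G1: holds.
G2: fails — Rw0w2 but no z with Rw0z and Rzw2.
G3: fails — Rxu but no z with Rxz and Rzu.
Valid on: G1.

G1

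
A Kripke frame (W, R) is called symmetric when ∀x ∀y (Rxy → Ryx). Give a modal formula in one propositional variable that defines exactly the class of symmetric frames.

A defining formula is p → □◇p (the B axiom).
Suppose p→□◇p is valid. Take Rxy and set V(p)={x}. Then p at x, so □◇p at x, so ◇p at y, so some z with Ryz has p; z=x, i.e. Ryx.

p → □◇p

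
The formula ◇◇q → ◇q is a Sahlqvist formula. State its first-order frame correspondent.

transitivity

This schema is equivalent to the 4 axiom □q → □□q.
Its frame correspondent is transitivity — ∀x ∀y ∀z (Rxy ∧ Ryz → Rxz).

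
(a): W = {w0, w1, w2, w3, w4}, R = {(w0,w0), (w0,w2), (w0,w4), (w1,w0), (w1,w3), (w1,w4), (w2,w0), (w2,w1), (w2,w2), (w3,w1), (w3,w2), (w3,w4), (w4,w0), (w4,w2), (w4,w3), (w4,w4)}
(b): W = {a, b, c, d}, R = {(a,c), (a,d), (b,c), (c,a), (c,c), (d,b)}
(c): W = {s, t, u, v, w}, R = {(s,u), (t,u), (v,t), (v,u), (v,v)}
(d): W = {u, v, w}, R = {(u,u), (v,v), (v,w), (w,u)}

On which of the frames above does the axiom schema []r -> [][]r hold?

(c)

This is the axiom for transitivity; its first-order frame correspondent is forall x forall y forall z (Rxy & Ryz -> Rxz).
(a): fails — Rw1w0 and Rw0w2 but not Rw1w2.
(b): fails — Rbc and Rca but not Rba.
(c): condition met.
(d): fails — Rvw and Rwu but not Rvu.
Valid on: (c).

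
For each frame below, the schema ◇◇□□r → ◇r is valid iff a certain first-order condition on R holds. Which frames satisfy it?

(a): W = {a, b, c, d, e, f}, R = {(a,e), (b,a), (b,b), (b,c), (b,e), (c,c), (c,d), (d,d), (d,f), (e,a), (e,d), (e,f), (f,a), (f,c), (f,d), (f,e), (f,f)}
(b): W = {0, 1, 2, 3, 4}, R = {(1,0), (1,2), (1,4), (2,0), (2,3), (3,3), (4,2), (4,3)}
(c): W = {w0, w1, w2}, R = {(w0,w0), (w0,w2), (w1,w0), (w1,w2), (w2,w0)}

This is the axiom for a generalized confluence (Geach) condition; its first-order frame correspondent is ∀x ∀y (xR²y → ∃w (yR²w ∧ xRw)).
(a): fails — aR²a but no w with aR²w and aRw.
(b): fails — 1R²0 but no w with 0R²w and 1Rw.
(c): holds.

(c)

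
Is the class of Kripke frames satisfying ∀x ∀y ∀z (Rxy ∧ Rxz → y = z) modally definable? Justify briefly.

The condition is partial functionality. A defining modal formula is ◇p → □p.

Definable; ◇p → □p defines it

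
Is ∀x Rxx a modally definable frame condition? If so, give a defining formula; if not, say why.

This is a Sahlqvist condition; the T axiom □p → p defines it.
Suppose □p→p is valid. At any x set V(p)={w : Rxw}. Then □p holds at x, so p holds at x, i.e. Rxx.

Definable; □p → p defines it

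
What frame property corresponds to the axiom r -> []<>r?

Symmetry

This is the B axiom.
Its frame correspondent is symmetry — forall x forall y (Rxy -> Ryx).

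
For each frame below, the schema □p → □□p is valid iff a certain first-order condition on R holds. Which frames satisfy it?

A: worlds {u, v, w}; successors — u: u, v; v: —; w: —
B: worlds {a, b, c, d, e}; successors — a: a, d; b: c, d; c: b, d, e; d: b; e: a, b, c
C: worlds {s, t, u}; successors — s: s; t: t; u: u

A, C

This is the axiom for transitivity; its first-order frame correspondent is ∀x ∀y ∀z (Rxy ∧ Ryz → Rxz).
A: ✓.
B: fails — Rbc and Rcb but not Rbb.
C: ✓.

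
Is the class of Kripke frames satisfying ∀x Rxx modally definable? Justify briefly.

Yes — defined by □q → q

The condition is reflexivity. A defining modal formula is □q → q.
Suppose □q→q is valid. At any x set V(q)={w : Rxw}. Then □q holds at x, so q holds at x, i.e. Rxx.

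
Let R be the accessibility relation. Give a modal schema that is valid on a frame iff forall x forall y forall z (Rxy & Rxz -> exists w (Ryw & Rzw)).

◇□r → □◇r

The condition is convergence. The .2 schema ◇□r → □◇r defines it.
Suppose ◇□r→□◇r is valid. Take Rxy, Rxz and set V(r)={w : Ryw}. Then □r at y so ◇□r at x, so □◇r at x, so ◇r at z, giving w with Rzw and Ryw.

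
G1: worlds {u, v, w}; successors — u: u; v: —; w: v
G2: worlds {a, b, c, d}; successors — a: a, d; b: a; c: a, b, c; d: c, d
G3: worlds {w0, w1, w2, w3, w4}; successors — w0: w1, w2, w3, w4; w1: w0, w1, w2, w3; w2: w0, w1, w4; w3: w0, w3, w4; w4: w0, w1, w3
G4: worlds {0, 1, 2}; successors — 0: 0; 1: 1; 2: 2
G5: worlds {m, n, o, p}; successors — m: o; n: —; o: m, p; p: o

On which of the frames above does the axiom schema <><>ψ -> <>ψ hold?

This is the axiom for transitivity; its first-order frame correspondent is forall x forall y forall z (Rxy & Ryz -> Rxz).
G1: holds.
G2: fails — Rdc and Rcb but not Rdb.
G3: fails — Rw1w0 and Rw0w4 but not Rw1w4.
G4: holds.
G5: fails — Rom and Rmo but not Roo.
Valid on: G1, G4.

G1, G4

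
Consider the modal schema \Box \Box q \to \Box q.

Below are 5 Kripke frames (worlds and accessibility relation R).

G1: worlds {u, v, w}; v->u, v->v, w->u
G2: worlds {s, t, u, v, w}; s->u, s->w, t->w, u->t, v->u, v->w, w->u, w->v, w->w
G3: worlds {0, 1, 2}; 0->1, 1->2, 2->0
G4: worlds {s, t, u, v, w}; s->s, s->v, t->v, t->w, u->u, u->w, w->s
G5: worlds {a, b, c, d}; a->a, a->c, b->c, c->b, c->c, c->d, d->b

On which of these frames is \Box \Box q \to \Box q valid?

none

Frame correspondent (Sahlqvist): \forall x \forall y (Rxy \to \exists z (Rxz \wedge Rzy)) — i.e. density.
G1: fails — Rwu but no z with Rwz and Rzu.
G2: fails — Rut but no z with Ruz and Rzt.
G3: fails — R12 but no z with R1z and Rz2.
G4: fails — Rtv but no z with Rtz and Rzv.
G5: fails — Rdb but no z with Rdz and Rzb.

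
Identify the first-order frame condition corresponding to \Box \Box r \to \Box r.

density: \forall x \forall y (Rxy \to \exists z (Rxz \wedge Rzy))

Suppose □□r→□r is valid. Take Rxy and set V(r)={w : xR²w}. Then □□r at x, so □r at x, so r at y, i.e. ∃z(Rxz∧Rzy).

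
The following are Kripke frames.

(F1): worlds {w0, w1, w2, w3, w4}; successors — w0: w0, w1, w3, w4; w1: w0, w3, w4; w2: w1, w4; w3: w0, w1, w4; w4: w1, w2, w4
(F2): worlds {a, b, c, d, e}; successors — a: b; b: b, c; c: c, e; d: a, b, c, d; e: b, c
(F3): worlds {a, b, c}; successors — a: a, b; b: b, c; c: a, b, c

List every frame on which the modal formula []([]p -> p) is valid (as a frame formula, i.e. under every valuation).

(F3)

Frame correspondent (Sahlqvist): forall x forall y (Rxy -> Ryy) — i.e. shift-reflexivity.
(F1): fails — Rw3w1 but not Rw1w1.
(F2): fails — Rce but not Ree.
(F3): ✓.
Valid on: (F3).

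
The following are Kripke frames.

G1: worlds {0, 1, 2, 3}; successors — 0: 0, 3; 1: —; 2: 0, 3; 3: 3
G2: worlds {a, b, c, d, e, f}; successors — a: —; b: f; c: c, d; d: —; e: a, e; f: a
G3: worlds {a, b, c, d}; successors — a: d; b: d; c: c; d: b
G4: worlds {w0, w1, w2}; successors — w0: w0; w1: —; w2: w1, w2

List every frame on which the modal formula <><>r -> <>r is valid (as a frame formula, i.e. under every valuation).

This is the axiom for transitivity; its first-order frame correspondent is forall x forall y forall z (Rxy & Ryz -> Rxz).
G1: condition met.
G2: fails — Rbf and Rfa but not Rba.
G3: fails — Rdb and Rbd but not Rdd.
G4: condition met.
Valid on: G1, G4.

G1, G4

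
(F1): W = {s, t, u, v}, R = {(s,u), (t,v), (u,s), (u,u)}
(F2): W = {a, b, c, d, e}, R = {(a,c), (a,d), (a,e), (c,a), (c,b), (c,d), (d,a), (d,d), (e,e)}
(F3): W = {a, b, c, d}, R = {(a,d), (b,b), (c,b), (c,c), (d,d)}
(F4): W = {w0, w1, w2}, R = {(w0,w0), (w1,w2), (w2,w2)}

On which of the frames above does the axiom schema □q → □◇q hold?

(F3), (F4)

Frame correspondent (Sahlqvist): ∀x ∀z (xRz → ∃w (xRw ∧ zRw)) — i.e. a generalized confluence (Geach) condition.
(F1): fails — tRv but no w with tRw and vRw.
(F2): fails — cRb but no w with cRw and bRw.
(F3): holds.
(F4): holds.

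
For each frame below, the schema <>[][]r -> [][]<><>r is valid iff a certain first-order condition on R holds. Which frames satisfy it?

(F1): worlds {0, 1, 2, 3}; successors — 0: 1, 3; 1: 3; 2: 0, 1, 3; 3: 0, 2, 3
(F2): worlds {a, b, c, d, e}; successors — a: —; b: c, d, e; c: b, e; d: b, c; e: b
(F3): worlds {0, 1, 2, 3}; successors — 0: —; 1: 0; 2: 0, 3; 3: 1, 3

The schema corresponds to a generalized confluence (Geach) condition: forall x forall y forall z ((xRy & x R^2 z) -> exists w (y R^2 w & z R^2 w)).
(F1): satisfies the condition.
(F2): satisfies the condition.
(F3): fails — 2R0, 2R²1 but no w with 0R²w and 1R²w.
Valid on: (F1), (F2).

(F1), (F2)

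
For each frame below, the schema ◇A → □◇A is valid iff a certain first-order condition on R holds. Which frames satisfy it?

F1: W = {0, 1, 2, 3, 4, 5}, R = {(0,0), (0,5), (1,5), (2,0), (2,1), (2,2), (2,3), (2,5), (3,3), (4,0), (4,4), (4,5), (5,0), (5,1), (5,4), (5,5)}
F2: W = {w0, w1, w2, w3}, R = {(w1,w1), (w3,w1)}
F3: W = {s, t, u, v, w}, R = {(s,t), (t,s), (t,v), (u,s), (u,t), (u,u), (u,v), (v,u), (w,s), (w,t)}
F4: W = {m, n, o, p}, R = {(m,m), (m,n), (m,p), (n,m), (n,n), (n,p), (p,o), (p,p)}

The schema corresponds to the Euclidean property: ∀x ∀y ∀z (Rxy ∧ Rxz → Ryz).
F1: fails — R25 and R23 but not R53.
F2: holds.
F3: fails — Rst and Rst but not Rtt.
F4: fails — Rmp and Rmm but not Rpm.
Valid on: F2.

F2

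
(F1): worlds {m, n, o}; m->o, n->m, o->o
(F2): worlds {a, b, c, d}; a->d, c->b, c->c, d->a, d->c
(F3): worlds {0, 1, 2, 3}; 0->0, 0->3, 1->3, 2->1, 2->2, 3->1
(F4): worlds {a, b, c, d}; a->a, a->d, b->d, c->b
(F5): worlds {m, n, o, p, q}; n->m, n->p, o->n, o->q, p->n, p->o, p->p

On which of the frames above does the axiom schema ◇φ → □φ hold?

(F1)

This is the axiom for partial functionality; its first-order frame correspondent is ∀x ∀y ∀z (Rxy ∧ Rxz → y = z).
(F1): ✓.
(F2): fails — c sees both b and c.
(F3): fails — 0 sees both 0 and 3.
(F4): fails — a sees both a and d.
(F5): fails — n sees both m and p.
Valid on: (F1).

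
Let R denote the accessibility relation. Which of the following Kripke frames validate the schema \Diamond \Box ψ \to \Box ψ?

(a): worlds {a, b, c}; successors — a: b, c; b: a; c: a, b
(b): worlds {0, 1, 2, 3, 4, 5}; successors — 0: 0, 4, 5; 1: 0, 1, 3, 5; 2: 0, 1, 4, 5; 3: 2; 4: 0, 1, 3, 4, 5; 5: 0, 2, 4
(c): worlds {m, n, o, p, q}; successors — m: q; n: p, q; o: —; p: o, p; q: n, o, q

none

Frame correspondent (Sahlqvist): \forall x \forall y \forall z (Rxy \wedge Rxz \to Ryz) — i.e. the Euclidean property.
(a): fails — Rab and Rab but not Rbb.
(b): fails — R05 and R05 but not R55.
(c): fails — Rnq and Rnp but not Rqp.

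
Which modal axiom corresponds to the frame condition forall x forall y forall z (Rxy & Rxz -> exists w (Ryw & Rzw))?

The condition is convergence. The .2 schema ◇□r → □◇r defines it.
Suppose ◇□r→□◇r is valid. Take Rxy, Rxz and set V(r)={w : Ryw}. Then □r at y so ◇□r at x, so □◇r at x, so ◇r at z, giving w with Rzw and Ryw.

◇□r → □◇r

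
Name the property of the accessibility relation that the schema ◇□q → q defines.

symmetry

Replacing q by ¬q and contraposing gives the equivalent schema q → □◇q.
Suppose q→□◇q is valid. Take Rxy and set V(q)={x}. Then q at x, so □◇q at x, so ◇q at y, so some z with Ryz has q; z=x, i.e. Ryx.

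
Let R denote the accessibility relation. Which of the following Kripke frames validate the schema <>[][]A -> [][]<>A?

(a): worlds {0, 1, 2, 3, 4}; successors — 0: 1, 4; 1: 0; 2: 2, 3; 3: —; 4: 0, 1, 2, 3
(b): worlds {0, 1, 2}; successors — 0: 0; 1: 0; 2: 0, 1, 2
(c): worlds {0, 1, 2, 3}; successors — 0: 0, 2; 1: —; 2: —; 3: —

(b)

This is the axiom for a generalized confluence (Geach) condition; its first-order frame correspondent is forall x forall y forall z ((xRy & x R^2 z) -> exists w (y R^2 w & zRw)).
(a): fails — 0R1, 0R²1 but no w with 1R²w and 1Rw.
(b): condition met.
(c): fails — 0R0, 0R²2 but no w with 0R²w and 2Rw.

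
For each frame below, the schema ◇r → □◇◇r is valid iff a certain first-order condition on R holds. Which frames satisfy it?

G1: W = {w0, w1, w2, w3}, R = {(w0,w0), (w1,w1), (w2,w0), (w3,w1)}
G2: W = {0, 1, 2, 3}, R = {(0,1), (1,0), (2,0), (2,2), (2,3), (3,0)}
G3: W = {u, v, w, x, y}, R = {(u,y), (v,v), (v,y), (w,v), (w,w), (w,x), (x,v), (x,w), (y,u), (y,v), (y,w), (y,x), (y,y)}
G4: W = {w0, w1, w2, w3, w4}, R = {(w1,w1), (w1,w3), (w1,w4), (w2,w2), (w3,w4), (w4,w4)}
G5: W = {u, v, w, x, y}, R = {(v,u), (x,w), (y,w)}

Frame correspondent (Sahlqvist): ∀x ∀y ∀z ((xRy ∧ xRz) → ∃w (y = w ∧ zR²w)) — i.e. a generalized confluence (Geach) condition.
G1: ✓.
G2: fails — 2R0, 2R3 but no w with 0=w and 3R²w.
G3: fails — yRu, yRw but no t with u=t and wR²t.
G4: fails — w1Rw1, w1Rw3 but no w with w1=w and w3R²w.
G5: fails — vRu, vRu but no t with u=t and uR²t.
Valid on: G1.

G1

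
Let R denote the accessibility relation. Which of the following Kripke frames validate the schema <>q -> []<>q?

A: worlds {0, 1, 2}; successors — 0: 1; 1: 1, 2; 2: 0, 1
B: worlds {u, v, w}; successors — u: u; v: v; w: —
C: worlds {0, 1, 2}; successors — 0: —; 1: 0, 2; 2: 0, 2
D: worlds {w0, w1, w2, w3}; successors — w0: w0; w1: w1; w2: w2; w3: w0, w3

B

The schema corresponds to the Euclidean property: forall x forall y forall z (Rxy & Rxz -> Ryz).
A: fails — R12 and R12 but not R22.
B: condition met.
C: fails — R10 and R12 but not R02.
D: fails — Rw3w0 and Rw3w3 but not Rw0w3.
Valid on: B.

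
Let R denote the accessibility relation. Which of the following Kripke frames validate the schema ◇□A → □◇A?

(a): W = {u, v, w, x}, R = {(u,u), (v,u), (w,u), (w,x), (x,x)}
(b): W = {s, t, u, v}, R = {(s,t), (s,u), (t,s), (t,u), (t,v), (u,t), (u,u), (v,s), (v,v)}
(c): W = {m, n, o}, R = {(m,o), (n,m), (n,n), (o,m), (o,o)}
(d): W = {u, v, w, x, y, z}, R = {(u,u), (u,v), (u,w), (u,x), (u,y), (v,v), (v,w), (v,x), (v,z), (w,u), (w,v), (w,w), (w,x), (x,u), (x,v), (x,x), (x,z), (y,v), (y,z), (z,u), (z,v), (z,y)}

(d)

Frame correspondent (Sahlqvist): ∀x ∀y ∀z (Rxy ∧ Rxz → ∃w (Ryw ∧ Rzw)) — i.e. convergence.
(a): fails — Rwu and Rwx but u and x have no common successor.
(b): fails — Rtv and Rts but v and s have no common successor.
(c): fails — Rnn and Rnm but n and m have no common successor.
(d): ✓.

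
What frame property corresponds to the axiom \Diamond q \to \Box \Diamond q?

the Euclidean property

Suppose ◇q→□◇q is valid. Take Rxy, Rxz and set V(q)={y}. Then ◇q at x, so □◇q at x, so ◇q at z, so some w with Rzw has q; w=y, i.e. Rzy. By symmetry of the argument, Ryz.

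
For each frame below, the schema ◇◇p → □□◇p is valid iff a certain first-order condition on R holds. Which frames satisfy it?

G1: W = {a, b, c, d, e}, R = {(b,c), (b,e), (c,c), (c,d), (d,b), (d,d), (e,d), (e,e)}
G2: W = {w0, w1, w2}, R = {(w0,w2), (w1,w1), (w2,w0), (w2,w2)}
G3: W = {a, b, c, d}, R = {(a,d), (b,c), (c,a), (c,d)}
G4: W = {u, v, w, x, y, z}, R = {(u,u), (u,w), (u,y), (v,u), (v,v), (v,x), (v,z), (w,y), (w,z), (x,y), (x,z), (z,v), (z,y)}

Frame correspondent (Sahlqvist): ∀x ∀y ∀z ((xR²y ∧ xR²z) → ∃w (y = w ∧ zRw)) — i.e. a generalized confluence (Geach) condition.
G1: fails — bR²c, bR²d but no w with c=w and dRw.
G2: fails — w0R²w0, w0R²w0 but no w with w0=w and w0Rw.
G3: fails — bR²a, bR²a but no w with a=w and aRw.
G4: fails — uR²u, uR²w but no t with u=t and wRt.

none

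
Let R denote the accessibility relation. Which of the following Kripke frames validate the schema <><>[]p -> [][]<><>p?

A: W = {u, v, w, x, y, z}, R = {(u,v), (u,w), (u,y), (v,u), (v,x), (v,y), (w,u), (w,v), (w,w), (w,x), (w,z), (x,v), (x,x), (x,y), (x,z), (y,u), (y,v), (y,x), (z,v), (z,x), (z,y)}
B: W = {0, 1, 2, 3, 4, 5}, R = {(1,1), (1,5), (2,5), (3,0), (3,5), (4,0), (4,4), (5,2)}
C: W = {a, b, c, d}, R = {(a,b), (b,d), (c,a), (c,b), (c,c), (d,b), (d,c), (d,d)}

A

This is the axiom for a generalized confluence (Geach) condition; its first-order frame correspondent is forall x forall y forall z ((x R^2 y & x R^2 z) -> exists w (yRw & z R^2 w)).
A: condition met.
B: fails — 1R²1, 1R²2 but no w with 1Rw and 2R²w.
C: fails — cR²a, cR²a but no w with aRw and aR²w.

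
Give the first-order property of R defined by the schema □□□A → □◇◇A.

∀x ∀z (xRz → ∃w (xR³w ∧ zR²w))

This is a Sahlqvist (Geach-type) schema ◇^0□^3A → □^1◇^2A.
Minimal-valuation argument: fix x; take any y with xR^0y and any z with xR^1z. Set V(A) to the set of worlds R-reachable from y in exactly 3 steps. Then □^3A holds at y, so the antecedent holds at x; validity forces ◇^2A at z, giving a w with zR^2w and yR^3w.
First-order correspondent: ∀x ∀z (xRz → ∃w (xR³w ∧ zR²w)).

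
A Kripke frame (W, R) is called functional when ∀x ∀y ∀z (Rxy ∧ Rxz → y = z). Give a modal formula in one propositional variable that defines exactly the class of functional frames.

◇s → □s

The condition is partial functionality. The CD schema ◇s → □s defines it.
Suppose ◇s→□s is valid. Take Rxy, Rxz and set V(s)={y}. Then ◇s at x, so □s at x, so s at z, i.e. z=y.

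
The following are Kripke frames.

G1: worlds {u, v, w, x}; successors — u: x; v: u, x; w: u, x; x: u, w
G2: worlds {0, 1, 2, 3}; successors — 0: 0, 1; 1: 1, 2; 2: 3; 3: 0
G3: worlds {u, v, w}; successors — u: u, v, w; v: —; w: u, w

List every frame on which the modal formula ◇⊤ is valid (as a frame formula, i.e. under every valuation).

The schema corresponds to seriality: ∀x ∃y Rxy.
G1: holds.
G2: holds.
G3: fails — world v has no successor.

G1, G2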